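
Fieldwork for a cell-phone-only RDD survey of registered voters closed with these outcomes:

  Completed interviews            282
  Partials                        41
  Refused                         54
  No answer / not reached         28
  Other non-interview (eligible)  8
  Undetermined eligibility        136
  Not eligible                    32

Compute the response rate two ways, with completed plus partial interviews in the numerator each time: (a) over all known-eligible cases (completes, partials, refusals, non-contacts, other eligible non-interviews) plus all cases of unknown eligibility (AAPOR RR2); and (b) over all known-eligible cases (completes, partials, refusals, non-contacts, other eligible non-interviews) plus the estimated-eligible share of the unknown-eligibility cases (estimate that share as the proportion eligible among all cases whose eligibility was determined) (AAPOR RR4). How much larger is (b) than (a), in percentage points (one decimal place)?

1.1

Numerator: 282 + 41 = 323
Base: 282 + 41 + 54 + 28 + 8 + 136 = 549
RR2 = 323 / 549 = 0.5883
Determined eligible: 282 + 41 + 54 + 28 + 8 = 413
e = 413 / (413 + 32) = 413 / 445 = 0.9281
Eligible share of unknowns: 0.9281 × 136 = 126.22
Base: 413 + 126.22 = 539.22
RR4 = 323 / 539.22 = 0.5990
Difference = 59.90 − 58.83 = 1.07 percentage points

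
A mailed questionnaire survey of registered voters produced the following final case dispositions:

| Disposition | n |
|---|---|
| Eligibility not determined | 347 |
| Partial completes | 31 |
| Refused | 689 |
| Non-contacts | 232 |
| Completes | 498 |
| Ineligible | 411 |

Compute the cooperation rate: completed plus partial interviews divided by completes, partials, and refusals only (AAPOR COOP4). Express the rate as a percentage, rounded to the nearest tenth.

43.4%

Num → 498 + 31 = 529
Base → 498 + 31 + 689 = 1218
COOP4 = 529 / 1218 = 0.4343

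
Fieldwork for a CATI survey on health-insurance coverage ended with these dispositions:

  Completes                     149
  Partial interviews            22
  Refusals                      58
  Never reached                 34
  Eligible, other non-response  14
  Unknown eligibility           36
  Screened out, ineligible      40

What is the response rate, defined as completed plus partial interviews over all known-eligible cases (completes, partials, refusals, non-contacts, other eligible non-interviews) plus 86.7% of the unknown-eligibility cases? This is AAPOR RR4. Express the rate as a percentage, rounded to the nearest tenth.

Num: 149 + 22 = 171
Eligible (known): 149 + 22 + 58 + 34 + 14 = 277
Estimated eligible among unknowns: 0.8670 × 36 = 31.21
Denom: 277 + 31.21 = 308.21
RR4 = 171 / 308.21 = 0.5548

55.5%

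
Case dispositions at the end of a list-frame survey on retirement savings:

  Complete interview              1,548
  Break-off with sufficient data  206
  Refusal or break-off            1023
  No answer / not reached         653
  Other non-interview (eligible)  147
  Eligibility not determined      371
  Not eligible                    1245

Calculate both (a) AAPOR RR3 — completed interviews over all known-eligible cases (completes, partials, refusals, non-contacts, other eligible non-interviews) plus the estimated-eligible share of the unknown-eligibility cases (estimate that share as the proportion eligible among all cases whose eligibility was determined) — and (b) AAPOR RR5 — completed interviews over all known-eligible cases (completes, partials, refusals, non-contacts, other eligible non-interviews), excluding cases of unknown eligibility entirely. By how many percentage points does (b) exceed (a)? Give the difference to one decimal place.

3.1

Num → 1548
Eligible (known) → 1548 + 206 + 1023 + 653 + 147 = 3577
e = 3577 / (3577 + 1245) = 3577 / 4822 = 0.7418
e × U → 0.7418 × 371 = 275.21
Base → 3577 + 275.21 = 3852.21
RR3 = 1548 / 3852.21 = 0.4018
Base → 1548 + 206 + 1023 + 653 + 147 = 3577
RR5 = 1548 / 3577 = 0.4328
Difference = 43.28 − 40.18 = 3.10 percentage points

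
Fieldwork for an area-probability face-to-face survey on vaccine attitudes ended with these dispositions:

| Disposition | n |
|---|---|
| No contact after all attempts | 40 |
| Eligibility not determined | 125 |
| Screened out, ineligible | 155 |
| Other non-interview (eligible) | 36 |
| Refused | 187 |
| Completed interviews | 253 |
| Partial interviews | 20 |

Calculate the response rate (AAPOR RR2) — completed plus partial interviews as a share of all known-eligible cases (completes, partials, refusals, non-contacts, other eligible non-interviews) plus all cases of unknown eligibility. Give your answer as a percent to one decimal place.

Numerator = 253 + 20 = 273
Base = 253 + 20 + 187 + 40 + 36 + 125 = 661
RR2 = 273 / 661 = 0.4130

41.3%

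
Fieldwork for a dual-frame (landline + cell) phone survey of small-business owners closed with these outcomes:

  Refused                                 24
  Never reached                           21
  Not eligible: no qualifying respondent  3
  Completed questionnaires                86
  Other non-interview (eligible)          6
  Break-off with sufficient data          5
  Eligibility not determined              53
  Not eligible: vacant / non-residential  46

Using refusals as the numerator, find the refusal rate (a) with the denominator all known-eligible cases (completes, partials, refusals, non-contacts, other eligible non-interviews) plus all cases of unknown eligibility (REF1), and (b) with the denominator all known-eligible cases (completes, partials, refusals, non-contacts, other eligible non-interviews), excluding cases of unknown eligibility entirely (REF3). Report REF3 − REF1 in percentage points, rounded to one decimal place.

4.6

Ineligible = 3 + 46 = 49
Numerator: 24
Base: 86 + 5 + 24 + 21 + 6 + 53 = 195
REF1 = 24 / 195 = 0.1231
Base: 86 + 5 + 24 + 21 + 6 = 142
REF3 = 24 / 142 = 0.1690
Difference = 16.90 − 12.31 = 4.59 percentage points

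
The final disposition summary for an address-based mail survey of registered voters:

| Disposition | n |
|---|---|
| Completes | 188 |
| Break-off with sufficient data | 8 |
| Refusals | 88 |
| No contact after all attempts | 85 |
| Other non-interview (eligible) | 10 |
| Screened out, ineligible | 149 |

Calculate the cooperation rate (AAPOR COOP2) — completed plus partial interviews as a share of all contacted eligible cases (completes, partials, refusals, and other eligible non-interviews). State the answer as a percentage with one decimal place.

66.7%

Num: 188 + 8 = 196
Denom: 188 + 8 + 88 + 10 = 294
COOP2 = 196 / 294 = 0.6667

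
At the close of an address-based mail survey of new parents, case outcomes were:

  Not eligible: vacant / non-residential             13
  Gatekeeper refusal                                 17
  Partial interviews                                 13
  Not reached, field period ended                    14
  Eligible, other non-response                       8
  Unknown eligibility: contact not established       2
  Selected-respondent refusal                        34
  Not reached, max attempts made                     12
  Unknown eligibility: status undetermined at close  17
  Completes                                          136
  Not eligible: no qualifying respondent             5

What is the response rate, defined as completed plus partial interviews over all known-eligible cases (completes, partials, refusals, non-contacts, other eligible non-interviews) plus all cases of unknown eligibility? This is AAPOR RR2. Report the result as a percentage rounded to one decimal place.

Declined to participate = 17 + 34 = 51
No contact after all attempts = 14 + 12 = 26
Undetermined eligibility = 2 + 17 = 19
Not eligible = 5 + 13 = 18
Numerator → 136 + 13 = 149
Base → 136 + 13 + 51 + 26 + 8 + 19 = 253
RR2 = 149 / 253 = 0.5889

58.9%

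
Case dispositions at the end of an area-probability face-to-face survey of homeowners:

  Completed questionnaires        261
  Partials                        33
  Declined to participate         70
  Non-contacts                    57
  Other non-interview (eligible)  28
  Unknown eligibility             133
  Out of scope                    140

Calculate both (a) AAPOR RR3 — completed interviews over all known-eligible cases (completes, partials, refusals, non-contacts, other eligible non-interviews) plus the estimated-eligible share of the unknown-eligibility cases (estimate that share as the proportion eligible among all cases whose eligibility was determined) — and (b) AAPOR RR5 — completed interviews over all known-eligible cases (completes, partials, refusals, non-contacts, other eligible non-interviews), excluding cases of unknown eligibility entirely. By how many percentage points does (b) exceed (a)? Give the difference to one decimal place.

10.7

Numerator → 261
Determined eligible → 261 + 33 + 70 + 57 + 28 = 449
e = 449 / (449 + 140) = 449 / 589 = 0.7623
Eligible share of unknowns → 0.7623 × 133 = 101.39
Denominator → 449 + 101.39 = 550.39
RR3 = 261 / 550.39 = 0.4742
Denominator → 261 + 33 + 70 + 57 + 28 = 449
RR5 = 261 / 449 = 0.5813
Difference = 58.13 − 47.42 = 10.71 percentage points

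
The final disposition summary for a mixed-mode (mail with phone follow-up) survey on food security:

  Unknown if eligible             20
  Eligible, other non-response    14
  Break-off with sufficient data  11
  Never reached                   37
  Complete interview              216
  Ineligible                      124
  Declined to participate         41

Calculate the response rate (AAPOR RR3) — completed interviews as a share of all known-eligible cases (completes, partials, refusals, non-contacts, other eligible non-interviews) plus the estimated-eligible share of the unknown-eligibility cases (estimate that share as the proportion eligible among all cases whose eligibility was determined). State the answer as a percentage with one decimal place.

64.8%

Numerator: 216
Determined eligible: 216 + 11 + 41 + 37 + 14 = 319
e = 319 / (319 + 124) = 319 / 443 = 0.7201
e × U: 0.7201 × 20 = 14.40
Base: 319 + 14.40 = 333.40
RR3 = 216 / 333.40 = 0.6479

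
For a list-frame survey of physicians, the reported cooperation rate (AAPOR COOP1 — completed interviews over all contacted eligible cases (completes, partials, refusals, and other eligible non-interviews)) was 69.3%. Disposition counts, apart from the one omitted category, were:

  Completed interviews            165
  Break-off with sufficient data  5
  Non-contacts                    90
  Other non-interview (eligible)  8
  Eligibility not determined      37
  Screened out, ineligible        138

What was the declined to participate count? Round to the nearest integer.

COOP1 = 165 / D = 0.693
D = 165 / 0.693 = 238.1
Other denominator terms total 178
declined to participate = 238.1 − 178 ≈ 60

60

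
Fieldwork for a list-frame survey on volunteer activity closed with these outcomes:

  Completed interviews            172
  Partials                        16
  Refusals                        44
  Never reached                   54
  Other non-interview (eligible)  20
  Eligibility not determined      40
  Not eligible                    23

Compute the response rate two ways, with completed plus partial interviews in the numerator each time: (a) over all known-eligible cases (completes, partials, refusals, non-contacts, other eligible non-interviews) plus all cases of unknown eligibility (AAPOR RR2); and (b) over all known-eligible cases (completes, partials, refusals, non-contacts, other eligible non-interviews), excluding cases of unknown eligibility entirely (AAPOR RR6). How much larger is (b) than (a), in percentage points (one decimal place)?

Num: 172 + 16 = 188
Denominator: 172 + 16 + 44 + 54 + 20 + 40 = 346
RR2 = 188 / 346 = 0.5434
Denominator: 172 + 16 + 44 + 54 + 20 = 306
RR6 = 188 / 306 = 0.6144
Difference = 61.44 − 54.34 = 7.10 percentage points

7.1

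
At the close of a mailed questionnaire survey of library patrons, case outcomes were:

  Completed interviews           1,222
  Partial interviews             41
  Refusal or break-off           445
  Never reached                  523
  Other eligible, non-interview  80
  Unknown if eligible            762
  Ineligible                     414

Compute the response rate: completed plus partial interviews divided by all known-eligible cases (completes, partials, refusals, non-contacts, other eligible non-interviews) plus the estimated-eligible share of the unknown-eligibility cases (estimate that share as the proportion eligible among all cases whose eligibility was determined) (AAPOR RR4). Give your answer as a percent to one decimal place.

Num = 1222 + 41 = 1263
Eligible (known) = 1222 + 41 + 445 + 523 + 80 = 2311
e = 2311 / (2311 + 414) = 2311 / 2725 = 0.8481
e × U = 0.8481 × 762 = 646.25
Denominator = 2311 + 646.25 = 2957.25
RR4 = 1263 / 2957.25 = 0.4271

42.7%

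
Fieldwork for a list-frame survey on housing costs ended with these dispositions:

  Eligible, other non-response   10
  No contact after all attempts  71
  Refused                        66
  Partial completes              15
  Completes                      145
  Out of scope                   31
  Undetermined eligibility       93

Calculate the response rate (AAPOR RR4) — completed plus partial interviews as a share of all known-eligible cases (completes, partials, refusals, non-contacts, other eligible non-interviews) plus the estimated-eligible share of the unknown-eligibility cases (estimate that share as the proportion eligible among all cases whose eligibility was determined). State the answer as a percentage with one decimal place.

Numerator: 145 + 15 = 160
Known eligible: 145 + 15 + 66 + 71 + 10 = 307
e = 307 / (307 + 31) = 307 / 338 = 0.9083
e × U: 0.9083 × 93 = 84.47
Denominator: 307 + 84.47 = 391.47
RR4 = 160 / 391.47 = 0.4087

40.9%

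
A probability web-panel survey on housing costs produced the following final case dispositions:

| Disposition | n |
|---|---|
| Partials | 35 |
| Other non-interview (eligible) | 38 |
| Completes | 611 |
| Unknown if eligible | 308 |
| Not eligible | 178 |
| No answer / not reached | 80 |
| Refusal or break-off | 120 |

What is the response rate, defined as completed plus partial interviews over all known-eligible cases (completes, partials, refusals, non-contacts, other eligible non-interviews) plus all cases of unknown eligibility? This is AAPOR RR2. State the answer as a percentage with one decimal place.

Top = 611 + 35 = 646
Base = 611 + 35 + 120 + 80 + 38 + 308 = 1192
RR2 = 646 / 1192 = 0.5419

54.2%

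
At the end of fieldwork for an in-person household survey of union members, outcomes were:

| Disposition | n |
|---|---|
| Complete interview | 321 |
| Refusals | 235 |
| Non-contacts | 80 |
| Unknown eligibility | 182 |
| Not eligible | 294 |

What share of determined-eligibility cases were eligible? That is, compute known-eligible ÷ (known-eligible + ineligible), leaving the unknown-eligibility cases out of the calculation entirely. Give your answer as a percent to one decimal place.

Eligible (known): 321 + 235 + 80 = 636
e = 636 / (636 + 294) = 636 / 930 = 0.6839

68.4%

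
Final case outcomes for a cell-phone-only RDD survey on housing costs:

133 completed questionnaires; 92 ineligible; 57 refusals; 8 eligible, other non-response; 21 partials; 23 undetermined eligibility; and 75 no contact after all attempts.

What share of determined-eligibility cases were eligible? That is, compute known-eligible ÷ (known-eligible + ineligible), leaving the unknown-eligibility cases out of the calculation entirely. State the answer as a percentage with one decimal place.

76.2%

Known eligible: 133 + 21 + 57 + 75 + 8 = 294
e = 294 / (294 + 92) = 294 / 386 = 0.7617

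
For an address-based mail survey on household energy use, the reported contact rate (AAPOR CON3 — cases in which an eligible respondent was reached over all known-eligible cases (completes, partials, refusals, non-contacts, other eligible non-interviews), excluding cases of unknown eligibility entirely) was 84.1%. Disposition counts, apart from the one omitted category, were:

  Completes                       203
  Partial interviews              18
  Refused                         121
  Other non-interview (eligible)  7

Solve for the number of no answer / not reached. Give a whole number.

Top = 203 + 18 + 121 + 7 = 349
CON3 = 349 / D = 0.841
D = 349 / 0.841 = 415.0
Rest of base = 349
no answer / not reached = 415.0 − 349 ≈ 66

66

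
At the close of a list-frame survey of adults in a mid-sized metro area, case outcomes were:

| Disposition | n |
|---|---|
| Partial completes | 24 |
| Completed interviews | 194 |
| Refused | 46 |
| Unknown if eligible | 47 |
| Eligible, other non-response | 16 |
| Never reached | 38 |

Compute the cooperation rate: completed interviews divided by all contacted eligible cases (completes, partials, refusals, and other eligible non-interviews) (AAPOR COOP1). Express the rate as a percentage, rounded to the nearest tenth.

69.3%

Numerator → 194
Denom → 194 + 24 + 46 + 16 = 280
COOP1 = 194 / 280 = 0.6929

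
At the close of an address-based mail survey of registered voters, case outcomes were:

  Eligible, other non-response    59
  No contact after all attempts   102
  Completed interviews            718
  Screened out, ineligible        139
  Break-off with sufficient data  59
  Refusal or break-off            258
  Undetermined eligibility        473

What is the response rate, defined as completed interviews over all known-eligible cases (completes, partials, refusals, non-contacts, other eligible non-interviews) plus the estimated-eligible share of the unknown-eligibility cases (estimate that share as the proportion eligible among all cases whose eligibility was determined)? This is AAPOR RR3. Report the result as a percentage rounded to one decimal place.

Num: 718
Eligible (known): 718 + 59 + 258 + 102 + 59 = 1196
e = 1196 / (1196 + 139) = 1196 / 1335 = 0.8959
e × U: 0.8959 × 473 = 423.76
Base: 1196 + 423.76 = 1619.76
RR3 = 718 / 1619.76 = 0.4433

44.3%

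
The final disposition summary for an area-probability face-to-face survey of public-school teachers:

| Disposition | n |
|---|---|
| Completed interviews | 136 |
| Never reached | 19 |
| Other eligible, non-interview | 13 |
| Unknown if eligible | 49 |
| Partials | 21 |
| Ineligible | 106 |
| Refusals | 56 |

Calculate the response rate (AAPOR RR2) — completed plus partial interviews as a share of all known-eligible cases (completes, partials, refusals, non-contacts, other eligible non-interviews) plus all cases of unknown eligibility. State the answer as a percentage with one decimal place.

53.4%

Num = 136 + 21 = 157
Denom = 136 + 21 + 56 + 19 + 13 + 49 = 294
RR2 = 157 / 294 = 0.5340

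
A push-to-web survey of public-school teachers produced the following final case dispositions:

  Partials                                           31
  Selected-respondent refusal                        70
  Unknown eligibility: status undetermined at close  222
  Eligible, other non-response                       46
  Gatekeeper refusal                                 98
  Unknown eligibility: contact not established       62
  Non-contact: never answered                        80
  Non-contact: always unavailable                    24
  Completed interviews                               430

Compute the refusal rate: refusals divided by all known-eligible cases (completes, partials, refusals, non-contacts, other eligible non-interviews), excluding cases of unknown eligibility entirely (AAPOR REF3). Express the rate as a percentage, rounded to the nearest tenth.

Refusal or break-off = 98 + 70 = 168
Never reached = 80 + 24 = 104
Eligibility not determined = 62 + 222 = 284
Top → 168
Base → 430 + 31 + 168 + 104 + 46 = 779
REF3 = 168 / 779 = 0.2157

21.6%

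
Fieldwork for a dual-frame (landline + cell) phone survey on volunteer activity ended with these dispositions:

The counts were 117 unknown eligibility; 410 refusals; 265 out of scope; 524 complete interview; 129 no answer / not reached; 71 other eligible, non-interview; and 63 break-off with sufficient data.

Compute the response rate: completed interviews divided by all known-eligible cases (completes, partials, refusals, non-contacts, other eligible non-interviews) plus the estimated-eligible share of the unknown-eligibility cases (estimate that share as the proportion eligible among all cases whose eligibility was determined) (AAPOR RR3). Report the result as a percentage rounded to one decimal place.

Numerator = 524
Known eligible = 524 + 63 + 410 + 129 + 71 = 1197
e = 1197 / (1197 + 265) = 1197 / 1462 = 0.8187
Estimated eligible among unknowns = 0.8187 × 117 = 95.79
Denominator = 1197 + 95.79 = 1292.79
RR3 = 524 / 1292.79 = 0.4053

40.5%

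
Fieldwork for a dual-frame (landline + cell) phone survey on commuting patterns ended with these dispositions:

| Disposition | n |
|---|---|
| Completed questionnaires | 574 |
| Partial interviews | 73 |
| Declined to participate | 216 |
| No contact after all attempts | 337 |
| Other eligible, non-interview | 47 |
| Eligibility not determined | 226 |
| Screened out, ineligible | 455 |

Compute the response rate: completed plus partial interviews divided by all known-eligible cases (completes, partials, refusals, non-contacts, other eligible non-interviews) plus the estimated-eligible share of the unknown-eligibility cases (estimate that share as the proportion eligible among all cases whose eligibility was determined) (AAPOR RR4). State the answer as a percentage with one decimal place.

45.8%

Num = 574 + 73 = 647
Eligible (known) = 574 + 73 + 216 + 337 + 47 = 1247
e = 1247 / (1247 + 455) = 1247 / 1702 = 0.7327
e × U = 0.7327 × 226 = 165.59
Denominator = 1247 + 165.59 = 1412.59
RR4 = 647 / 1412.59 = 0.4580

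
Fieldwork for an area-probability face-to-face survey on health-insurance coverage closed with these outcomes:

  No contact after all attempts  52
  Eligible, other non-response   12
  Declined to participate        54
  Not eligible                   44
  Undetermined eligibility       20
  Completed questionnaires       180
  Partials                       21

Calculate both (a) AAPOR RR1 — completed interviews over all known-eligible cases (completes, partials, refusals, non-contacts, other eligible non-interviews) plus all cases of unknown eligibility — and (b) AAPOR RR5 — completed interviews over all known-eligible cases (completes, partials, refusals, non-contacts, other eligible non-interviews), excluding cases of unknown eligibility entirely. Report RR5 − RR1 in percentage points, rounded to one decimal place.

Num = 180
Denom = 180 + 21 + 54 + 52 + 12 + 20 = 339
RR1 = 180 / 339 = 0.5310
Denom = 180 + 21 + 54 + 52 + 12 = 319
RR5 = 180 / 319 = 0.5643
Difference = 56.43 − 53.10 = 3.33 percentage points

3.3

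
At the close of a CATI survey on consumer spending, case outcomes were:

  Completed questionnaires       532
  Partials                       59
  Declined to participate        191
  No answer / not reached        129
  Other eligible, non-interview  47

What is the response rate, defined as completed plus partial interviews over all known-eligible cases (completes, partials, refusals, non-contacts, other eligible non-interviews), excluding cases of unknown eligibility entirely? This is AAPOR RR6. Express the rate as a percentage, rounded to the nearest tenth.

61.7%

Top: 532 + 59 = 591
Denominator: 532 + 59 + 191 + 129 + 47 = 958
RR6 = 591 / 958 = 0.6169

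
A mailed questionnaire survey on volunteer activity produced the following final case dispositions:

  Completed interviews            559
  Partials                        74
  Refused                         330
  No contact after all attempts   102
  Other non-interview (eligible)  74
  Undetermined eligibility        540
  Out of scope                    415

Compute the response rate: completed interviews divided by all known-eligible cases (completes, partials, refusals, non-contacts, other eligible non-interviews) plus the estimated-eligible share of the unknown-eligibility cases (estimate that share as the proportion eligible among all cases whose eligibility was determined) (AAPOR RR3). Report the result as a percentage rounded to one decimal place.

36.4%

Num: 559
Eligible (known): 559 + 74 + 330 + 102 + 74 = 1139
e = 1139 / (1139 + 415) = 1139 / 1554 = 0.7329
Estimated eligible among unknowns: 0.7329 × 540 = 395.77
Base: 1139 + 395.77 = 1534.77
RR3 = 559 / 1534.77 = 0.3642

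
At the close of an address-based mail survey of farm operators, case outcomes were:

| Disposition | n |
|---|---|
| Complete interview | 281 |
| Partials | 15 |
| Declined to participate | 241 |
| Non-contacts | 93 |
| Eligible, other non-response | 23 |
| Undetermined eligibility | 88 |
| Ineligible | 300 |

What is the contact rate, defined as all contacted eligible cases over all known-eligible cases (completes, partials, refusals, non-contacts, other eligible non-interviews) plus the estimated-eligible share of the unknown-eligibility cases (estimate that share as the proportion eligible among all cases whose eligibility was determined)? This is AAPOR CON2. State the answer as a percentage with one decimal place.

78.5%

Numerator = 281 + 15 + 241 + 23 = 560
Eligible (known) = 281 + 15 + 241 + 93 + 23 = 653
e = 653 / (653 + 300) = 653 / 953 = 0.6852
Estimated eligible among unknowns = 0.6852 × 88 = 60.30
Denom = 653 + 60.30 = 713.30
CON2 = 560 / 713.30 = 0.7851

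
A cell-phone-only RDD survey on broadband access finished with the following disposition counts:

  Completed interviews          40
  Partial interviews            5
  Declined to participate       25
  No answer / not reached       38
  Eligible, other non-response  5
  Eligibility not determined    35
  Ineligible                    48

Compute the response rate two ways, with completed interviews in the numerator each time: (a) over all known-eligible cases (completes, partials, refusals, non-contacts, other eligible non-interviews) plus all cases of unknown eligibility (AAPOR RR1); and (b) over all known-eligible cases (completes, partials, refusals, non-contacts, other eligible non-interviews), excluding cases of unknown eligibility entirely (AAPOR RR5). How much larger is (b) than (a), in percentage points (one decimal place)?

8.4

Numerator = 40
Denom = 40 + 5 + 25 + 38 + 5 + 35 = 148
RR1 = 40 / 148 = 0.2703
Denom = 40 + 5 + 25 + 38 + 5 = 113
RR5 = 40 / 113 = 0.3540
Difference = 35.40 − 27.03 = 8.37 percentage points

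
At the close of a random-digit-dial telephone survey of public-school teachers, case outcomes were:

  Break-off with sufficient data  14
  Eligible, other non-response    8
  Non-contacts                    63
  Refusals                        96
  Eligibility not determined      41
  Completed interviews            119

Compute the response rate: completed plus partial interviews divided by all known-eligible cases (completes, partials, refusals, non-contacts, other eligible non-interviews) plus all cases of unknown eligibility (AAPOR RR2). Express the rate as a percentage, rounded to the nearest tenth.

Num: 119 + 14 = 133
Denominator: 119 + 14 + 96 + 63 + 8 + 41 = 341
RR2 = 133 / 341 = 0.3900

39.0%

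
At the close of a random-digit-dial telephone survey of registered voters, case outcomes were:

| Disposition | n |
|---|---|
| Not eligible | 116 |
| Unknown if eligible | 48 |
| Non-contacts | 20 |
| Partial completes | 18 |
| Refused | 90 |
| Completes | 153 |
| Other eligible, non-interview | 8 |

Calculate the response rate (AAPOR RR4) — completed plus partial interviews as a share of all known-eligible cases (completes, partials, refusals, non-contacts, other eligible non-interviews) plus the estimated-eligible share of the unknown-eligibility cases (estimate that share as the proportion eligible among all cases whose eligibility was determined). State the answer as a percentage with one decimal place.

Top: 153 + 18 = 171
Eligible (known): 153 + 18 + 90 + 20 + 8 = 289
e = 289 / (289 + 116) = 289 / 405 = 0.7136
Estimated eligible among unknowns: 0.7136 × 48 = 34.25
Base: 289 + 34.25 = 323.25
RR4 = 171 / 323.25 = 0.5290

52.9%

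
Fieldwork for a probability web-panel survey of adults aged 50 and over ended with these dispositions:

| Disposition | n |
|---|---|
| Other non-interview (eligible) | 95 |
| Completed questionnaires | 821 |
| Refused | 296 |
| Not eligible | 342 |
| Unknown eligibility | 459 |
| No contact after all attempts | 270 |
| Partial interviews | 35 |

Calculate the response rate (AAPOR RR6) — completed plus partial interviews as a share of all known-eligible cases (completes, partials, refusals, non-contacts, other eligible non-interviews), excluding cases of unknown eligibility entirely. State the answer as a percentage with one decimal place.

Num: 821 + 35 = 856
Denominator: 821 + 35 + 296 + 270 + 95 = 1517
RR6 = 856 / 1517 = 0.5643

56.4%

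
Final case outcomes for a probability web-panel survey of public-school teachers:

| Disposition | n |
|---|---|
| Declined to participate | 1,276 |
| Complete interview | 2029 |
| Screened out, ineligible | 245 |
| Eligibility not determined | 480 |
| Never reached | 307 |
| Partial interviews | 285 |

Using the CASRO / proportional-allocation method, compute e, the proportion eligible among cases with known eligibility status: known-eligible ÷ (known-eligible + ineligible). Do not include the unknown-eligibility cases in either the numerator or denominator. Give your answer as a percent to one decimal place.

94.1%

Eligible (known) = 2029 + 285 + 1276 + 307 = 3897
e = 3897 / (3897 + 245) = 3897 / 4142 = 0.9408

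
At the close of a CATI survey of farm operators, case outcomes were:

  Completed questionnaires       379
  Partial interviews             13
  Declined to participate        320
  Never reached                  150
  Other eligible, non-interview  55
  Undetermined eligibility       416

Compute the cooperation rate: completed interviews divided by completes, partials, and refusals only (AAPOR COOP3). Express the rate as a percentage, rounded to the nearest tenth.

Top → 379
Denominator → 379 + 13 + 320 = 712
COOP3 = 379 / 712 = 0.5323

53.2%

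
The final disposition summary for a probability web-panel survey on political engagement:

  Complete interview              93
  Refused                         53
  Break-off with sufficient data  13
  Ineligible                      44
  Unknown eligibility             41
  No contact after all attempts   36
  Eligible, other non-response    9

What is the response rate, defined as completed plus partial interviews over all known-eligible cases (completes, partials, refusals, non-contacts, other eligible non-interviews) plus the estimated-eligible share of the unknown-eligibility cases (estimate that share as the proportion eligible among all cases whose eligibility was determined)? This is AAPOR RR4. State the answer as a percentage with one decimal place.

44.6%

Numerator = 93 + 13 = 106
Determined eligible = 93 + 13 + 53 + 36 + 9 = 204
e = 204 / (204 + 44) = 204 / 248 = 0.8226
Estimated eligible among unknowns = 0.8226 × 41 = 33.73
Denom = 204 + 33.73 = 237.73
RR4 = 106 / 237.73 = 0.4459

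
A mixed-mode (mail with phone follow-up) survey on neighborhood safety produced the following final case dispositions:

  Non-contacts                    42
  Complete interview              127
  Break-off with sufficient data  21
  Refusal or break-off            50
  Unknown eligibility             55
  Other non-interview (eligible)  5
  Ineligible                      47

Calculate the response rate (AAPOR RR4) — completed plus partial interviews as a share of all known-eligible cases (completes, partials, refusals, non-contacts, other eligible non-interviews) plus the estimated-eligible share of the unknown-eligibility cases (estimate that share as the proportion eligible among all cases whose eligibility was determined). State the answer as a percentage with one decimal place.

50.8%

Top = 127 + 21 = 148
Determined eligible = 127 + 21 + 50 + 42 + 5 = 245
e = 245 / (245 + 47) = 245 / 292 = 0.8390
e × U = 0.8390 × 55 = 46.14
Denominator = 245 + 46.14 = 291.14
RR4 = 148 / 291.14 = 0.5083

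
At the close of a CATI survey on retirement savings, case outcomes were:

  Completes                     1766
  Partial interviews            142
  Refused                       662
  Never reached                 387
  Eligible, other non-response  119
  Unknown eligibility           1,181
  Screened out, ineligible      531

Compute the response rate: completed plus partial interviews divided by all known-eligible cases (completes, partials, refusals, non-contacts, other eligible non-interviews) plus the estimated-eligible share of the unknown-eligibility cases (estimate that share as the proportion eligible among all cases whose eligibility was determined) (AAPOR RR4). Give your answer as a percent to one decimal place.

Numerator: 1766 + 142 = 1908
Known eligible: 1766 + 142 + 662 + 387 + 119 = 3076
e = 3076 / (3076 + 531) = 3076 / 3607 = 0.8528
Eligible share of unknowns: 0.8528 × 1181 = 1007.16
Base: 3076 + 1007.16 = 4083.16
RR4 = 1908 / 4083.16 = 0.4673

46.7%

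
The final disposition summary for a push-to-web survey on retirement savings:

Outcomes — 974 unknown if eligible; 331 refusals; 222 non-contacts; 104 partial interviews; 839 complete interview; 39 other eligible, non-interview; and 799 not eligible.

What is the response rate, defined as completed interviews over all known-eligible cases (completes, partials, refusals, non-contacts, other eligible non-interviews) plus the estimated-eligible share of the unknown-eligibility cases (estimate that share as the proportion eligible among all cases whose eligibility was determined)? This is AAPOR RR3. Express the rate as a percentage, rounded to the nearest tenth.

Top: 839
Determined eligible: 839 + 104 + 331 + 222 + 39 = 1535
e = 1535 / (1535 + 799) = 1535 / 2334 = 0.6577
Estimated eligible among unknowns: 0.6577 × 974 = 640.60
Base: 1535 + 640.60 = 2175.60
RR3 = 839 / 2175.60 = 0.3856

38.6%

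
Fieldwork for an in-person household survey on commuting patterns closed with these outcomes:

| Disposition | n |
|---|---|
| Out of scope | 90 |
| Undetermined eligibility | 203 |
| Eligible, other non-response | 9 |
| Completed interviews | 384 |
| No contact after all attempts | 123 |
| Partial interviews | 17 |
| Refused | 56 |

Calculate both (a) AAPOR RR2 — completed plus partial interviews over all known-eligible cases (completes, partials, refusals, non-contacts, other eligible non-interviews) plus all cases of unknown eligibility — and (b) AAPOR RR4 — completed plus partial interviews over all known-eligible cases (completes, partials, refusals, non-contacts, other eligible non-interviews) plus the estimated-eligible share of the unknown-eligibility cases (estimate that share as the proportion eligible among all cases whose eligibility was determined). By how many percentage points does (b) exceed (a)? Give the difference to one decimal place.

Numerator → 384 + 17 = 401
Base → 384 + 17 + 56 + 123 + 9 + 203 = 792
RR2 = 401 / 792 = 0.5063
Known eligible → 384 + 17 + 56 + 123 + 9 = 589
e = 589 / (589 + 90) = 589 / 679 = 0.8675
Eligible share of unknowns → 0.8675 × 203 = 176.10
Base → 589 + 176.10 = 765.10
RR4 = 401 / 765.10 = 0.5241
Difference = 52.41 − 50.63 = 1.78 percentage points

1.8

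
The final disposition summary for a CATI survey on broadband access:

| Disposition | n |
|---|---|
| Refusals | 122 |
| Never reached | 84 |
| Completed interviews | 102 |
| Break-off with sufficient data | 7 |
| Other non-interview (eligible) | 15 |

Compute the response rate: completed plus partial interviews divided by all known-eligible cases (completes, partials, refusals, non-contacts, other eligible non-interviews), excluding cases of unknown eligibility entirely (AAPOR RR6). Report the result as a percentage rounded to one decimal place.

33.0%

Numerator: 102 + 7 = 109
Denominator: 102 + 7 + 122 + 84 + 15 = 330
RR6 = 109 / 330 = 0.3303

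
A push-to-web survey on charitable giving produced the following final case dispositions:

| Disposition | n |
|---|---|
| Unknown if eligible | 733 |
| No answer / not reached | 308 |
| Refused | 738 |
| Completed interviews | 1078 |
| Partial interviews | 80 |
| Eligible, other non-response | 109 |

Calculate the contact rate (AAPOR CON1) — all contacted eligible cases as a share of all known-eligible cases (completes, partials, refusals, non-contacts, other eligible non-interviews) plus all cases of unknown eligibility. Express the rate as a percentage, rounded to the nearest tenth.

65.8%

Numerator = 1078 + 80 + 738 + 109 = 2005
Denom = 1078 + 80 + 738 + 308 + 109 + 733 = 3046
CON1 = 2005 / 3046 = 0.6582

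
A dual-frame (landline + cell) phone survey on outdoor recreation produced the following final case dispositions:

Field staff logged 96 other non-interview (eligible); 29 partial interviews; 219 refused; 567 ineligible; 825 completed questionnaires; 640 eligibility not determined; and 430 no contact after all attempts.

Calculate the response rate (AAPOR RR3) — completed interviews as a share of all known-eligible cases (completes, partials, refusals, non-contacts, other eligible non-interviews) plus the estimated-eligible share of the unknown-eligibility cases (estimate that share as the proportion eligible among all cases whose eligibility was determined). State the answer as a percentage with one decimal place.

39.8%

Top → 825
Known eligible → 825 + 29 + 219 + 430 + 96 = 1599
e = 1599 / (1599 + 567) = 1599 / 2166 = 0.7382
Estimated eligible among unknowns → 0.7382 × 640 = 472.45
Base → 1599 + 472.45 = 2071.45
RR3 = 825 / 2071.45 = 0.3983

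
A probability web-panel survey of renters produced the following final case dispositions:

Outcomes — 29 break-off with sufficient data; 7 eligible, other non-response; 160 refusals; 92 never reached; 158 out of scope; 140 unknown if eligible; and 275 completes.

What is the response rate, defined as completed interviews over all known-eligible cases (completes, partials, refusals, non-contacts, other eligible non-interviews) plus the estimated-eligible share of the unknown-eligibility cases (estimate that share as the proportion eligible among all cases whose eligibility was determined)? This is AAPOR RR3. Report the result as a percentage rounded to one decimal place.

40.9%

Top = 275
Known eligible = 275 + 29 + 160 + 92 + 7 = 563
e = 563 / (563 + 158) = 563 / 721 = 0.7809
e × U = 0.7809 × 140 = 109.33
Denominator = 563 + 109.33 = 672.33
RR3 = 275 / 672.33 = 0.4090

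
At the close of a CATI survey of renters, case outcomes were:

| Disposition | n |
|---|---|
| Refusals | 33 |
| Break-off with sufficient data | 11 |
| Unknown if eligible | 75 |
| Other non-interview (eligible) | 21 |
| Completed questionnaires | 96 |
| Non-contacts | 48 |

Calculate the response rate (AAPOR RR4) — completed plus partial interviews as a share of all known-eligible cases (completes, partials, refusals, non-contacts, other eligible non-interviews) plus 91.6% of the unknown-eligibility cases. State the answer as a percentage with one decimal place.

Num = 96 + 11 = 107
Known eligible = 96 + 11 + 33 + 48 + 21 = 209
Estimated eligible among unknowns = 0.9160 × 75 = 68.70
Base = 209 + 68.70 = 277.70
RR4 = 107 / 277.70 = 0.3853

38.5%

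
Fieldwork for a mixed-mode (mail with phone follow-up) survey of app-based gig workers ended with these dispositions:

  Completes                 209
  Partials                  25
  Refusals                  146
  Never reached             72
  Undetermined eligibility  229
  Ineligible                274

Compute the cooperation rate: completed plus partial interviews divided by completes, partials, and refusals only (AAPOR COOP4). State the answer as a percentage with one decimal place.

Top → 209 + 25 = 234
Denom → 209 + 25 + 146 = 380
COOP4 = 234 / 380 = 0.6158

61.6%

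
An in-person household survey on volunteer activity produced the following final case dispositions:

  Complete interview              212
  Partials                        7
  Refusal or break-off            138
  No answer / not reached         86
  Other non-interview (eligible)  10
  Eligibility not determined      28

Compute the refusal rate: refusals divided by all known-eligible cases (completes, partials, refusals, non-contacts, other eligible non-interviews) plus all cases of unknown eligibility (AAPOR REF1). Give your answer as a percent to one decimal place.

Top = 138
Denom = 212 + 7 + 138 + 86 + 10 + 28 = 481
REF1 = 138 / 481 = 0.2869

28.7%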